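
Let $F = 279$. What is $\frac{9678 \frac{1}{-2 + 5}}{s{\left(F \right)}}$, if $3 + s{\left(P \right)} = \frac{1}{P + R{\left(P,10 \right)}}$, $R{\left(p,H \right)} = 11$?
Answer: $- \frac{935540}{869} \approx -1076.6$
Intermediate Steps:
$s{\left(P \right)} = -3 + \frac{1}{11 + P}$ ($s{\left(P \right)} = -3 + \frac{1}{P + 11} = -3 + \frac{1}{11 + P}$)
$\frac{9678 \frac{1}{-2 + 5}}{s{\left(F \right)}} = \frac{9678 \frac{1}{-2 + 5}}{\frac{1}{11 + 279} \left(-32 - 837\right)} = \frac{9678 \cdot \frac{1}{3}}{\frac{1}{290} \left(-32 - 837\right)} = \frac{9678 \cdot \frac{1}{3}}{\frac{1}{290} \left(-869\right)} = \frac{3226}{- \frac{869}{290}} = 3226 \left(- \frac{290}{869}\right) = - \frac{935540}{869}$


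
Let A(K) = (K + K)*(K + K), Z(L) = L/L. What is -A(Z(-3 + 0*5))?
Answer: -4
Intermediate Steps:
Z(L) = 1
A(K) = 4*K**2 (A(K) = (2*K)*(2*K) = 4*K**2)
-A(Z(-3 + 0*5)) = -4*1**2 = -4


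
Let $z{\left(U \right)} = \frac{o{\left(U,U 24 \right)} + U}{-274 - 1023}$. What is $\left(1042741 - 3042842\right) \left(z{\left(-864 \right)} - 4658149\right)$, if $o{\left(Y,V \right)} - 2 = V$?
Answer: $\frac{12083805511363155}{1297} \approx 9.3167 \cdot 10^{12}$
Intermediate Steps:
$o{\left(Y,V \right)} = 2 + V$
$z{\left(U \right)} = - \frac{2}{1297} - \frac{25 U}{1297}$ ($z{\left(U \right)} = \frac{\left(2 + U 24\right) + U}{-274 - 1023} = \frac{\left(2 + 24 U\right) + U}{-1297} = \left(2 + 25 U\right) \left(- \frac{1}{1297}\right) = - \frac{2}{1297} - \frac{25 U}{1297}$)
$\left(1042741 - 3042842\right) \left(z{\left(-864 \right)} - 4658149\right) = \left(1042741 - 3042842\right) \left(\left(- \frac{2}{1297} - - \frac{21600}{1297}\right) - 4658149\right) = - 2000101 \left(\left(- \frac{2}{1297} + \frac{21600}{1297}\right) - 4658149\right) = - 2000101 \left(\frac{21598}{1297} - 4658149\right) = \left(-2000101\right) \left(- \frac{6041597655}{1297}\right) = \frac{12083805511363155}{1297}$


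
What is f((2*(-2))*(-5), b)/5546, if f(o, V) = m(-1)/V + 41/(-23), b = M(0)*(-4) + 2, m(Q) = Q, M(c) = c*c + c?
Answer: -105/255116 ≈ -0.00041158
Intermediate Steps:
M(c) = c + c² (M(c) = c² + c = c + c²)
b = 2 (b = (0*(1 + 0))*(-4) + 2 = (0*1)*(-4) + 2 = 0*(-4) + 2 = 0 + 2 = 2)
f(o, V) = -41/23 - 1/V (f(o, V) = -1/V + 41/(-23) = -1/V + 41*(-1/23) = -1/V - 41/23 = -41/23 - 1/V)
f((2*(-2))*(-5), b)/5546 = (-41/23 - 1/2)/5546 = (-41/23 - 1*½)*(1/5546) = (-41/23 - ½)*(1/5546) = -105/46*1/5546 = -105/255116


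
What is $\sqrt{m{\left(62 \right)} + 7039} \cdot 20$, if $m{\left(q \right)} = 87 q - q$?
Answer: $20 \sqrt{12371} \approx 2224.5$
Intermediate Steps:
$m{\left(q \right)} = 86 q$
$\sqrt{m{\left(62 \right)} + 7039} \cdot 20 = \sqrt{86 \cdot 62 + 7039} \cdot 20 = \sqrt{5332 + 7039} \cdot 20 = \sqrt{12371} \cdot 20 = 20 \sqrt{12371}$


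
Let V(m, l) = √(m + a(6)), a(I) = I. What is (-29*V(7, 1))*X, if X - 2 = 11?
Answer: -377*√13 ≈ -1359.3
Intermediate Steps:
X = 13 (X = 2 + 11 = 13)
V(m, l) = √(6 + m) (V(m, l) = √(m + 6) = √(6 + m))
(-29*V(7, 1))*X = -29*√(6 + 7)*13 = -29*√13*13 = -377*√13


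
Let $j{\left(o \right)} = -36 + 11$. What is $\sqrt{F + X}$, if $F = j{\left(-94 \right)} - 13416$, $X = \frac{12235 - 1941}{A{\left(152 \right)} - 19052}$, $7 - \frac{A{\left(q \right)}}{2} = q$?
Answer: $\frac{i \sqrt{1257162863918}}{9671} \approx 115.94 i$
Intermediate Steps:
$A{\left(q \right)} = 14 - 2 q$
$X = - \frac{5147}{9671}$ ($X = \frac{12235 - 1941}{\left(14 - 304\right) - 19052} = \frac{10294}{\left(14 - 304\right) - 19052} = \frac{10294}{-290 - 19052} = \frac{10294}{-19342} = 10294 \left(- \frac{1}{19342}\right) = - \frac{5147}{9671} \approx -0.53221$)
$j{\left(o \right)} = -25$
$F = -13441$ ($F = -25 - 13416 = -13441$)
$\sqrt{F + X} = \sqrt{-13441 - \frac{5147}{9671}} = \sqrt{- \frac{129993058}{9671}} = \frac{i \sqrt{1257162863918}}{9671}$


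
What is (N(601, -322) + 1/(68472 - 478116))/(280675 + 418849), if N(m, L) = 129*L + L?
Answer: -17147697841/286555809456 ≈ -0.059841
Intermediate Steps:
N(m, L) = 130*L
(N(601, -322) + 1/(68472 - 478116))/(280675 + 418849) = (130*(-322) + 1/(68472 - 478116))/(280675 + 418849) = (-41860 + 1/(-409644))/699524 = (-41860 - 1/409644)*(1/699524) = -17147697841/409644*1/699524 = -17147697841/286555809456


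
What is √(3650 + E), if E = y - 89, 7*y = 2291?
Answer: √190526/7 ≈ 62.356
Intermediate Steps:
y = 2291/7 (y = (⅐)*2291 = 2291/7 ≈ 327.29)
E = 1668/7 (E = 2291/7 - 89 = 1668/7 ≈ 238.29)
√(3650 + E) = √(3650 + 1668/7) = √(27218/7) = √190526/7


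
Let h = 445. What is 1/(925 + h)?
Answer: 1/1370 ≈ 0.00072993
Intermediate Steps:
1/(925 + h) = 1/(925 + 445) = 1/1370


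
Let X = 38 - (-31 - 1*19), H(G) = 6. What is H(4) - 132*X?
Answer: -11610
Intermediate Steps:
X = 88 (X = 38 - (-31 - 19) = 38 - 1*(-50) = 38 + 50 = 88)
H(4) - 132*X = 6 - 132*88 = 6 - 11616 = -11610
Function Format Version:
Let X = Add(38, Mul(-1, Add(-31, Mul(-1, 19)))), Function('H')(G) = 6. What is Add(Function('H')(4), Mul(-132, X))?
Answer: -11610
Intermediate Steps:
X = 88 (X = Add(38, Mul(-1, Add(-31, -19))) = Add(38, Mul(-1, -50)) = Add(38, 50) = 88)
Add(Function('H')(4), Mul(-132, X)) = Add(6, Mul(-132, 88)) = Add(6, -11616) = -11610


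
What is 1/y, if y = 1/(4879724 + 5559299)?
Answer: 10439023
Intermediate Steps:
y = 1/10439023 ≈ 9.5794e-8
1/y = 1/(1/10439023) = 10439023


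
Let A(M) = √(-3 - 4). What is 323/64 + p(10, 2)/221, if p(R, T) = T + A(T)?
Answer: 71511/14144 + I*√7/221 ≈ 5.0559 + 0.011972*I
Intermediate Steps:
A(M) = I*√7 (A(M) = √(-7) = I*√7)
p(R, T) = T + I*√7
323/64 + p(10, 2)/221 = 323/64 + (2 + I*√7)/221 = 323*(1/64) + (2 + I*√7)*(1/221) = 323/64 + (2/221 + I*√7/221) = 71511/14144 + I*√7/221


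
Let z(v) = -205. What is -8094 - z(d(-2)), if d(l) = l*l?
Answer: -7889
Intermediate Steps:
d(l) = l²
-8094 - z(d(-2)) = -8094 - 1*(-205) = -8094 + 205 = -7889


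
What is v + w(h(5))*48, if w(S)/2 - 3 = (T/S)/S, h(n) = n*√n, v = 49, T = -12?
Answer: 40973/125 ≈ 327.78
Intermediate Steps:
h(n) = n^(3/2)
w(S) = 6 - 24/S² (w(S) = 6 + 2*((-12/S)/S) = 6 + 2*(-12/S²) = 6 - 24/S²)
v + w(h(5))*48 = 49 + (6 - 24/(5^(3/2))²)*48 = 49 + (6 - 24/(5*√5)²)*48 = 49 + (6 - 24*1/125)*48 = 49 + (6 - 24/125)*48 = 49 + (726/125)*48 = 49 + 34848/125 = 40973/125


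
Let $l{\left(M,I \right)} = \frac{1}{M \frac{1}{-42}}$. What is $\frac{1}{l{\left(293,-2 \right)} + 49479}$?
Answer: $\frac{293}{14497305} \approx 2.0211 \cdot 10^{-5}$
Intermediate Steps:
$l{\left(M,I \right)} = - \frac{42}{M}$ ($l{\left(M,I \right)} = \frac{1}{M \left(- \frac{1}{42}\right)} = \frac{1}{\left(- \frac{1}{42}\right) M} = - \frac{42}{M}$)
$\frac{1}{l{\left(293,-2 \right)} + 49479} = \frac{1}{- \frac{42}{293} + 49479} = \frac{1}{\frac{14497305}{293}} = \frac{293}{14497305}$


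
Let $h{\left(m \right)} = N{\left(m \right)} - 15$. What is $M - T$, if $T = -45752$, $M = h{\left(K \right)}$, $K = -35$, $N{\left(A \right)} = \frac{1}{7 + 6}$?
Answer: $\frac{594582}{13} \approx 45737.0$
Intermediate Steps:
$N{\left(A \right)} = \frac{1}{13}$
$h{\left(m \right)} = - \frac{194}{13}$ ($h{\left(m \right)} = \frac{1}{13} - 15 = - \frac{194}{13}$)
$M = - \frac{194}{13} \approx -14.923$
$M - T = - \frac{194}{13} - -45752 = - \frac{194}{13} + 45752 = \frac{594582}{13}$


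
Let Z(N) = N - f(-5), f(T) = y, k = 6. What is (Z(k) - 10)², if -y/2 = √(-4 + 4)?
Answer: 16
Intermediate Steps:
y = 0 (y = -2*√(-4 + 4) = -2*√0 = -2*0 = 0)
f(T) = 0
Z(N) = N (Z(N) = N - 1*0 = N + 0 = N)
(Z(k) - 10)² = (6 - 10)² = (-4)² = 16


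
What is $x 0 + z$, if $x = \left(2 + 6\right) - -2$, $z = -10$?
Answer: $-10$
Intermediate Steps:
$x = 10$ ($x = 8 + 2 = 10$)
$x 0 + z = 10 \cdot 0 - 10 = 0 - 10 = -10$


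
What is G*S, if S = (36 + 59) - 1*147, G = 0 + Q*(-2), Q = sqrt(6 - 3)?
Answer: 104*sqrt(3) ≈ 180.13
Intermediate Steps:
Q = sqrt(3) ≈ 1.7320
G = -2*sqrt(3) (G = 0 + sqrt(3)*(-2) = 0 - 2*sqrt(3) = -2*sqrt(3) ≈ -3.4641)
S = -52 (S = 95 - 147 = -52)
G*S = -2*sqrt(3)*(-52) = 104*sqrt(3)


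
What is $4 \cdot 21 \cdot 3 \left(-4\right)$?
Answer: $-1008$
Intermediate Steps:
$4 \cdot 21 \cdot 3 \left(-4\right) = 84 \left(-12\right) = -1008$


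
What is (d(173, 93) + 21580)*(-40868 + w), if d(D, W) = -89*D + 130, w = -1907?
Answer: -270038575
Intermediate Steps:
d(D, W) = 130 - 89*D
(d(173, 93) + 21580)*(-40868 + w) = ((130 - 89*173) + 21580)*(-40868 - 1907) = ((130 - 15397) + 21580)*(-42775) = (-15267 + 21580)*(-42775) = 6313*(-42775) = -270038575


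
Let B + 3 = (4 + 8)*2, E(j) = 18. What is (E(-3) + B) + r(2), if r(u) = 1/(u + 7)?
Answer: 352/9 ≈ 39.111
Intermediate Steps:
B = 21 (B = -3 + (4 + 8)*2 = -3 + 12*2 = -3 + 24 = 21)
r(u) = 1/(7 + u)
(E(-3) + B) + r(2) = (18 + 21) + 1/(7 + 2) = 39 + 1/9 = 39 + ⅑ = 352/9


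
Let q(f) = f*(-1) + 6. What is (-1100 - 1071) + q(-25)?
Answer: -2140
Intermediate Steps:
q(f) = 6 - f (q(f) = -f + 6 = 6 - f)
(-1100 - 1071) + q(-25) = (-1100 - 1071) + (6 - 1*(-25)) = -2171 + (6 + 25) = -2171 + 31 = -2140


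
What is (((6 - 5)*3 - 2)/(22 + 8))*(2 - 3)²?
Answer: 1/30 ≈ 0.033333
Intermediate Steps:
(((6 - 5)*3 - 2)/(22 + 8))*(2 - 3)² = ((1*3 - 2)/30)*(-1)² = ((3 - 2)*(1/30))*1 = (1*(1/30))*1 = (1/30)*1 = 1/30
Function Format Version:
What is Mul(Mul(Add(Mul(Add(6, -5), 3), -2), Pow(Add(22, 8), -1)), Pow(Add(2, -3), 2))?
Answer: Rational(1, 30) ≈ 0.033333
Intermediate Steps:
Mul(Mul(Add(Mul(Add(6, -5), 3), -2), Pow(Add(22, 8), -1)), Pow(Add(2, -3), 2)) = Mul(Mul(Add(Mul(1, 3), -2), Pow(30, -1)), Pow(-1, 2)) = Mul(Mul(Add(3, -2), Rational(1, 30)), 1) = Mul(Mul(1, Rational(1, 30)), 1) = Mul(Rational(1, 30), 1) = Rational(1, 30)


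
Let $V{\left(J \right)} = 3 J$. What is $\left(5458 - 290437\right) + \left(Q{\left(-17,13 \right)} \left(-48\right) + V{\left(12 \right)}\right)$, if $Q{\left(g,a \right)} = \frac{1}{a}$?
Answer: $- \frac{3704307}{13} \approx -2.8495 \cdot 10^{5}$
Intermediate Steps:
$\left(5458 - 290437\right) + \left(Q{\left(-17,13 \right)} \left(-48\right) + V{\left(12 \right)}\right) = \left(5458 - 290437\right) + \left(\frac{1}{13} \left(-48\right) + 3 \cdot 12\right) = -284979 + \left(\frac{1}{13} \left(-48\right) + 36\right) = -284979 + \left(- \frac{48}{13} + 36\right) = -284979 + \frac{420}{13} = - \frac{3704307}{13}$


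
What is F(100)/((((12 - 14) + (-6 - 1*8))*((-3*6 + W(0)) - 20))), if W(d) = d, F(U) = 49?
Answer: 49/608 ≈ 0.080592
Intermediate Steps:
F(100)/((((12 - 14) + (-6 - 1*8))*((-3*6 + W(0)) - 20))) = 49/((((12 - 14) + (-6 - 1*8))*((-3*6 + 0) - 20))) = 49/(((-2 + (-6 - 8))*((-18 + 0) - 20))) = 49/(((-2 - 14)*(-18 - 20))) = 49/((-16*(-38))) = 49/608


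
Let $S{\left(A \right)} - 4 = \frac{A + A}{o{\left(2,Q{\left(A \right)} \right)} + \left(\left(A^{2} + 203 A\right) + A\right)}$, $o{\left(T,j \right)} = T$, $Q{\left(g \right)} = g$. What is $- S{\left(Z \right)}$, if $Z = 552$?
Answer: $- \frac{835180}{208657} \approx -4.0026$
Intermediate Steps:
$S{\left(A \right)} = 4 + \frac{2 A}{2 + A^{2} + 204 A}$ ($S{\left(A \right)} = 4 + \frac{A + A}{2 + \left(\left(A^{2} + 203 A\right) + A\right)} = 4 + \frac{2 A}{2 + \left(A^{2} + 204 A\right)} = 4 + \frac{2 A}{2 + A^{2} + 204 A}$)
$- S{\left(Z \right)} = - \frac{2 \left(4 + 2 \cdot 552^{2} + 409 \cdot 552\right)}{2 + 552^{2} + 204 \cdot 552} = - \frac{2 \left(4 + 2 \cdot 304704 + 225768\right)}{2 + 304704 + 112608} = - \frac{2 \left(4 + 609408 + 225768\right)}{417314} = - \frac{2 \cdot 835180}{417314} = \left(-1\right) \frac{835180}{208657} = - \frac{835180}{208657}$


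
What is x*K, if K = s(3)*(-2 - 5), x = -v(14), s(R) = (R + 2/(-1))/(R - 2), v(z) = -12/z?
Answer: -6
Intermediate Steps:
s(R) = 1 (s(R) = (R + 2*(-1))/(-2 + R) = (R - 2)/(-2 + R) = (-2 + R)/(-2 + R) = 1)
x = 6/7 (x = -(-12)/14 = -1*(-6/7) = 6/7 ≈ 0.85714)
K = -7 (K = 1*(-2 - 5) = 1*(-7) = -7)
x*K = (6/7)*(-7) = -6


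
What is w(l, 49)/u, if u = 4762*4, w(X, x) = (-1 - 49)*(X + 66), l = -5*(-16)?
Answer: -1825/4762 ≈ -0.38324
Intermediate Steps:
l = 80
w(X, x) = -3300 - 50*X (w(X, x) = -50*(66 + X) = -3300 - 50*X)
u = 19048
w(l, 49)/u = (-3300 - 50*80)/19048 = (-3300 - 4000)*(1/19048) = -7300*1/19048 = -1825/4762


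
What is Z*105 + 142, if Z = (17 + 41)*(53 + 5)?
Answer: 353362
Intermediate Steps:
Z = 3364 (Z = 58*58 = 3364)
Z*105 + 142 = 3364*105 + 142 = 353220 + 142 = 353362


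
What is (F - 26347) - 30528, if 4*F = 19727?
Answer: -207773/4 ≈ -51943.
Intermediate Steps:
F = 19727/4 (F = (¼)*19727 = 19727/4 ≈ 4931.8)
(F - 26347) - 30528 = (19727/4 - 26347) - 30528 = -85661/4 - 30528 = -207773/4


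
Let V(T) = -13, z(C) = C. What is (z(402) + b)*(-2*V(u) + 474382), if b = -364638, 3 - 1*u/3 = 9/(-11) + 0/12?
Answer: -172796472288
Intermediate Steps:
u = 126/11 (u = 9 - 3*(9/(-11) + 0/12) = 9 - 3*(9*(-1/11) + 0*(1/12)) = 9 - 3*(-9/11 + 0) = 9 - 3*(-9/11) = 9 + 27/11 = 126/11 ≈ 11.455)
(z(402) + b)*(-2*V(u) + 474382) = (402 - 364638)*(-2*(-13) + 474382) = -364236*(26 + 474382) = -364236*474408 = -172796472288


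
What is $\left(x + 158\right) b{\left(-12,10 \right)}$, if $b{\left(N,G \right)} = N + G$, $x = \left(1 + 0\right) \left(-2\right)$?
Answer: $-312$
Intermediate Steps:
$x = -2$ ($x = 1 \left(-2\right) = -2$)
$b{\left(N,G \right)} = G + N$
$\left(x + 158\right) b{\left(-12,10 \right)} = \left(-2 + 158\right) \left(10 - 12\right) = 156 \left(-2\right) = -312$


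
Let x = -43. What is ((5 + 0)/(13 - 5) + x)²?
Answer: 114921/64 ≈ 1795.6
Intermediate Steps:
((5 + 0)/(13 - 5) + x)² = ((5 + 0)/(13 - 5) - 43)² = (5/8 - 43)² = (-339/8)² = 114921/64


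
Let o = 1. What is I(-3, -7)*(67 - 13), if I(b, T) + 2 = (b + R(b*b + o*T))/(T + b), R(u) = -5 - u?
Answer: -54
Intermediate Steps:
I(b, T) = -2 + (-5 + b - T - b²)/(T + b) (I(b, T) = -2 + (b + (-5 - (b*b + 1*T)))/(T + b) = -2 + (b + (-5 - (b² + T)))/(T + b) = -2 + (b + (-5 - (T + b²)))/(T + b) = -2 + (b + (-5 + (-T - b²)))/(T + b) = -2 + (b + (-5 - T - b²))/(T + b) = -2 + (-5 + b - T - b²)/(T + b))
I(-3, -7)*(67 - 13) = ((-5 - 1*(-3) - 1*(-3)² - 3*(-7))/(-7 - 3))*(67 - 13) = ((-5 + 3 - 1*9 + 21)/(-10))*54 = -(-5 + 3 - 9 + 21)/10*54 = -⅒*10*54 = -1*54 = -54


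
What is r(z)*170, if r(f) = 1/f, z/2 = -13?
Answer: -85/13 ≈ -6.5385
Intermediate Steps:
z = -26 (z = 2*(-13) = -26)
r(z)*170 = 170/(-26) = -1/26*170 = -85/13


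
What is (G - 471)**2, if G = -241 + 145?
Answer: 321489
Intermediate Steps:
G = -96
(G - 471)**2 = (-96 - 471)**2 = (-567)**2 = 321489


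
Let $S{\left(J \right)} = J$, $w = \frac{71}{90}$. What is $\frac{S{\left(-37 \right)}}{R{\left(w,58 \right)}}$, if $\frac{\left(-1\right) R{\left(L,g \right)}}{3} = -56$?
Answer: $- \frac{37}{168} \approx -0.22024$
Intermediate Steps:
$w = \frac{71}{90}$ ($w = 71 \cdot \frac{1}{90} = \frac{71}{90} \approx 0.78889$)
$R{\left(L,g \right)} = 168$ ($R{\left(L,g \right)} = \left(-3\right) \left(-56\right) = 168$)
$\frac{S{\left(-37 \right)}}{R{\left(w,58 \right)}} = - \frac{37}{168}$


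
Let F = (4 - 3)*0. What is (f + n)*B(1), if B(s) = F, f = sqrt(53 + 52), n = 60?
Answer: 0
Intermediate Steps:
F = 0 (F = 1*0 = 0)
f = sqrt(105) ≈ 10.247
B(s) = 0
(f + n)*B(1) = (sqrt(105) + 60)*0 = (60 + sqrt(105))*0 = 0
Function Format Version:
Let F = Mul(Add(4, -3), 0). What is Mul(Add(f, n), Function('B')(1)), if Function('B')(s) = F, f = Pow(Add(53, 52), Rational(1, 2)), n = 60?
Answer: 0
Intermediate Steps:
F = 0 (F = Mul(1, 0) = 0)
f = Pow(105, Rational(1, 2)) ≈ 10.247
Function('B')(s) = 0
Mul(Add(f, n), Function('B')(1)) = Mul(Add(Pow(105, Rational(1, 2)), 60), 0) = Mul(Add(60, Pow(105, Rational(1, 2))), 0) = 0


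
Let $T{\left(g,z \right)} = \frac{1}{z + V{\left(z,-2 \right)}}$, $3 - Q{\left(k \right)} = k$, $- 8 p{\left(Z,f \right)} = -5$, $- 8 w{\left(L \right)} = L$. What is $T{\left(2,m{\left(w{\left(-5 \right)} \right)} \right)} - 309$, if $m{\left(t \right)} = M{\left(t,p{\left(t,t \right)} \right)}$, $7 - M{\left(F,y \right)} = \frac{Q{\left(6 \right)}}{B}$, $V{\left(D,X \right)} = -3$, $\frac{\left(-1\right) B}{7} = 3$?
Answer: $- \frac{8336}{27} \approx -308.74$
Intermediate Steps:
$B = -21$ ($B = \left(-7\right) 3 = -21$)
$w{\left(L \right)} = - \frac{L}{8}$
$p{\left(Z,f \right)} = \frac{5}{8}$ ($p{\left(Z,f \right)} = \left(- \frac{1}{8}\right) \left(-5\right) = \frac{5}{8}$)
$Q{\left(k \right)} = 3 - k$
$M{\left(F,y \right)} = \frac{48}{7}$ ($M{\left(F,y \right)} = 7 - \frac{3 - 6}{-21} = 7 - \left(3 - 6\right) \left(- \frac{1}{21}\right) = 7 - \left(-3\right) \left(- \frac{1}{21}\right) = 7 - \frac{1}{7} = \frac{48}{7}$)
$m{\left(t \right)} = \frac{48}{7}$
$T{\left(g,z \right)} = \frac{1}{-3 + z}$ ($T{\left(g,z \right)} = \frac{1}{z - 3} = \frac{1}{-3 + z}$)
$T{\left(2,m{\left(w{\left(-5 \right)} \right)} \right)} - 309 = \frac{1}{-3 + \frac{48}{7}} - 309 = \frac{1}{\frac{27}{7}} - 309 = \frac{7}{27} - 309 = - \frac{8336}{27}$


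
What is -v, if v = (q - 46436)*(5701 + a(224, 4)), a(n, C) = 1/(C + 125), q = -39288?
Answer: 63044001320/129 ≈ 4.8871e+8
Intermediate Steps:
a(n, C) = 1/(125 + C)
v = -63044001320/129 (v = (-39288 - 46436)*(5701 + 1/(125 + 4)) = -85724*(5701 + 1/129) = -85724*735430/129 = -63044001320/129 ≈ -4.8871e+8)
-v = -1*(-63044001320/129) = 63044001320/129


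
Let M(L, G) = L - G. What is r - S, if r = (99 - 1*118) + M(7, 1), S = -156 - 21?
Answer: 164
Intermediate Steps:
S = -177
r = -13 (r = (99 - 1*118) + (7 - 1*1) = (99 - 118) + (7 - 1) = -19 + 6 = -13)
r - S = -13 - 1*(-177) = -13 + 177 = 164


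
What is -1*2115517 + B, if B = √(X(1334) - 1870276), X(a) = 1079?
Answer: -2115517 + I*√1869197 ≈ -2.1155e+6 + 1367.2*I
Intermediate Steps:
B = I*√1869197 (B = √(1079 - 1870276) = √(-1869197) = I*√1869197 ≈ 1367.2*I)
-1*2115517 + B = -1*2115517 + I*√1869197 = -2115517 + I*√1869197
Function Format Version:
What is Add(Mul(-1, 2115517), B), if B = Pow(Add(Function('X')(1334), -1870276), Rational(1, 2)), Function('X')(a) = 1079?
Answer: Add(-2115517, Mul(I, Pow(1869197, Rational(1, 2)))) ≈ Add(-2.1155e+6, Mul(1367.2, I))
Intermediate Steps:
B = Mul(I, Pow(1869197, Rational(1, 2))) (B = Pow(Add(1079, -1870276), Rational(1, 2)) = Pow(-1869197, Rational(1, 2)) = Mul(I, Pow(1869197, Rational(1, 2))) ≈ Mul(1367.2, I))
Add(Mul(-1, 2115517), B) = Add(Mul(-1, 2115517), Mul(I, Pow(1869197, Rational(1, 2)))) = Add(-2115517, Mul(I, Pow(1869197, Rational(1, 2))))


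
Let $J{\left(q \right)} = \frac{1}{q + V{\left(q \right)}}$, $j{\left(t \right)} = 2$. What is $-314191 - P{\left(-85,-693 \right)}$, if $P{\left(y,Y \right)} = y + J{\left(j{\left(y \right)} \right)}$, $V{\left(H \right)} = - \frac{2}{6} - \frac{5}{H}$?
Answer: $- \frac{1570524}{5} \approx -3.1411 \cdot 10^{5}$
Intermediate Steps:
$V{\left(H \right)} = - \frac{1}{3} - \frac{5}{H}$ ($V{\left(H \right)} = \left(-2\right) \frac{1}{6} - \frac{5}{H} = - \frac{1}{3} - \frac{5}{H}$)
$J{\left(q \right)} = \frac{1}{q + \frac{-15 - q}{3 q}}$
$P{\left(y,Y \right)} = - \frac{6}{5} + y$ ($P{\left(y,Y \right)} = y + 3 \cdot 2 \frac{1}{-15 - 2 + 3 \cdot 2^{2}} = y + 3 \cdot 2 \frac{1}{-15 - 2 + 3 \cdot 4} = y + 3 \cdot 2 \frac{1}{-15 - 2 + 12} = y + 3 \cdot 2 \frac{1}{-5} = y + 3 \cdot 2 \left(- \frac{1}{5}\right) = y - \frac{6}{5} = - \frac{6}{5} + y$)
$-314191 - P{\left(-85,-693 \right)} = -314191 - \left(- \frac{6}{5} - 85\right) = -314191 - - \frac{431}{5} = -314191 + \frac{431}{5} = - \frac{1570524}{5}$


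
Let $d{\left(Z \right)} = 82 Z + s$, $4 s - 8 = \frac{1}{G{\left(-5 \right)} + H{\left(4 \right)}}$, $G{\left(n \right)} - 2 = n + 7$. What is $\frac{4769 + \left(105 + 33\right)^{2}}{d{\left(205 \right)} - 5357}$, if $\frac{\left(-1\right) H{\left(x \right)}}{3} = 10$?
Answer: $\frac{2476552}{1191319} \approx 2.0788$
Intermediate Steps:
$G{\left(n \right)} = 9 + n$ ($G{\left(n \right)} = 2 + \left(n + 7\right) = 2 + \left(7 + n\right) = 9 + n$)
$H{\left(x \right)} = -30$ ($H{\left(x \right)} = \left(-3\right) 10 = -30$)
$s = \frac{207}{104}$ ($s = 2 + \frac{1}{4 \left(\left(9 - 5\right) - 30\right)} = 2 + \frac{1}{4 \left(4 - 30\right)} = 2 + \frac{1}{4 \left(-26\right)} = 2 + \frac{1}{4} \left(- \frac{1}{26}\right) = 2 - \frac{1}{104} = \frac{207}{104} \approx 1.9904$)
$d{\left(Z \right)} = \frac{207}{104} + 82 Z$ ($d{\left(Z \right)} = 82 Z + \frac{207}{104} = \frac{207}{104} + 82 Z$)
$\frac{4769 + \left(105 + 33\right)^{2}}{d{\left(205 \right)} - 5357} = \frac{4769 + \left(105 + 33\right)^{2}}{\left(\frac{207}{104} + 82 \cdot 205\right) - 5357} = \frac{4769 + 138^{2}}{\left(\frac{207}{104} + 16810\right) - 5357} = \frac{4769 + 19044}{\frac{1748447}{104} - 5357} = \frac{23813}{\frac{1191319}{104}} = 23813 \cdot \frac{104}{1191319} = \frac{2476552}{1191319}$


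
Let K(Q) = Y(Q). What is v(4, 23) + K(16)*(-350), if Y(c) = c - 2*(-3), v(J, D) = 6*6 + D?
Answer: -7641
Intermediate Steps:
v(J, D) = 36 + D
Y(c) = 6 + c (Y(c) = c + 6 = 6 + c)
K(Q) = 6 + Q
v(4, 23) + K(16)*(-350) = (36 + 23) + (6 + 16)*(-350) = 59 + 22*(-350) = 59 - 7700 = -7641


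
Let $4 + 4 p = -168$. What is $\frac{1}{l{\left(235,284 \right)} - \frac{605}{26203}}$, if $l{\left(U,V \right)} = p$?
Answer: $- \frac{26203}{1127334} \approx -0.023243$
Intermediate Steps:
$p = -43$ ($p = -1 + \frac{1}{4} \left(-168\right) = -1 - 42 = -43$)
$l{\left(U,V \right)} = -43$
$\frac{1}{l{\left(235,284 \right)} - \frac{605}{26203}} = \frac{1}{-43 - \frac{605}{26203}} = \frac{1}{- \frac{1127334}{26203}} = - \frac{26203}{1127334}$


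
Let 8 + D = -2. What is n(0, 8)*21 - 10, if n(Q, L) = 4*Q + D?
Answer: -220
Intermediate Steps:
D = -10 (D = -8 - 2 = -10)
n(Q, L) = -10 + 4*Q (n(Q, L) = 4*Q - 10 = -10 + 4*Q)
n(0, 8)*21 - 10 = (-10 + 4*0)*21 - 10 = (-10 + 0)*21 - 10 = -10*21 - 10 = -210 - 10 = -220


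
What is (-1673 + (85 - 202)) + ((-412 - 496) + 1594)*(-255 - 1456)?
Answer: -1175536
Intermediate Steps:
(-1673 + (85 - 202)) + ((-412 - 496) + 1594)*(-255 - 1456) = (-1673 - 117) + (-908 + 1594)*(-1711) = -1790 + 686*(-1711) = -1790 - 1173746 = -1175536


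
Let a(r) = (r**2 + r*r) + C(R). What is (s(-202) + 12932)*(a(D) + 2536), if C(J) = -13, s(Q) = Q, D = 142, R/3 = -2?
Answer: 545493230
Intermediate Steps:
R = -6 (R = 3*(-2) = -6)
a(r) = -13 + 2*r**2 (a(r) = (r**2 + r*r) - 13 = (r**2 + r**2) - 13 = 2*r**2 - 13 = -13 + 2*r**2)
(s(-202) + 12932)*(a(D) + 2536) = (-202 + 12932)*((-13 + 2*142**2) + 2536) = 12730*((-13 + 2*20164) + 2536) = 12730*((-13 + 40328) + 2536) = 12730*(40315 + 2536) = 12730*42851 = 545493230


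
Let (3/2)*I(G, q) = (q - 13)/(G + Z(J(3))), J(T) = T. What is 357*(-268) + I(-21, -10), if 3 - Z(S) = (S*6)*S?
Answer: -10332985/108 ≈ -95676.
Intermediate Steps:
Z(S) = 3 - 6*S**2 (Z(S) = 3 - S*6*S = 3 - 6*S*S = 3 - 6*S**2)
I(G, q) = 2*(-13 + q)/(3*(-51 + G)) (I(G, q) = 2*((q - 13)/(G + (3 - 6*3**2)))/3 = 2*((-13 + q)/(G + (3 - 6*9)))/3 = 2*((-13 + q)/(G + (3 - 54)))/3 = 2*((-13 + q)/(G - 51))/3 = 2*((-13 + q)/(-51 + G))/3 = 2*(-13 + q)/(3*(-51 + G)))
357*(-268) + I(-21, -10) = 357*(-268) + 2*(-13 - 10)/(3*(-51 - 21)) = -95676 + (2/3)*(-23)/(-72) = -95676 + (2/3)*(-1/72)*(-23) = -95676 + 23/108 = -10332985/108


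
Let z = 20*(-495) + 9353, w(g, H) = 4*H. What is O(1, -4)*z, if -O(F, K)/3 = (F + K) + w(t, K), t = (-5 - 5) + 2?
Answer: -31179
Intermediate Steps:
t = -8 (t = -10 + 2 = -8)
O(F, K) = -15*K - 3*F (O(F, K) = -3*((F + K) + 4*K) = -3*(F + 5*K) = -15*K - 3*F)
z = -547 (z = -9900 + 9353 = -547)
O(1, -4)*z = (-15*(-4) - 3*1)*(-547) = (60 - 3)*(-547) = 57*(-547) = -31179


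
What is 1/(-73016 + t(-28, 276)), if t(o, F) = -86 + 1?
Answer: -1/73101 ≈ -1.3680e-5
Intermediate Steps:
t(o, F) = -85
1/(-73016 + t(-28, 276)) = 1/(-73016 - 85) = 1/(-73101) = -1/73101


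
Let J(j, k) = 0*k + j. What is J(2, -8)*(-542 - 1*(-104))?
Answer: -876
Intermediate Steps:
J(j, k) = j (J(j, k) = 0 + j = j)
J(2, -8)*(-542 - 1*(-104)) = 2*(-542 - 1*(-104)) = 2*(-542 + 104) = 2*(-438) = -876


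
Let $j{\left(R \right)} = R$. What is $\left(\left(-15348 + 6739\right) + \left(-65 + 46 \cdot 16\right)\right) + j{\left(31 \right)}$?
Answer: $-7907$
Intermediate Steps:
$\left(\left(-15348 + 6739\right) + \left(-65 + 46 \cdot 16\right)\right) + j{\left(31 \right)} = \left(\left(-15348 + 6739\right) + \left(-65 + 46 \cdot 16\right)\right) + 31 = \left(-8609 + \left(-65 + 736\right)\right) + 31 = \left(-8609 + 671\right) + 31 = -7938 + 31 = -7907$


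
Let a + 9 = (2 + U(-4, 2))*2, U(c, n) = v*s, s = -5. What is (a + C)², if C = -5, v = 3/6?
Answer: 225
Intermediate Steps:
v = ½ (v = 3*(⅙) = ½ ≈ 0.50000)
U(c, n) = -5/2 (U(c, n) = (½)*(-5) = -5/2)
a = -10 (a = -9 + (2 - 5/2)*2 = -9 - ½*2 = -9 - 1 = -10)
(a + C)² = (-10 - 5)² = (-15)² = 225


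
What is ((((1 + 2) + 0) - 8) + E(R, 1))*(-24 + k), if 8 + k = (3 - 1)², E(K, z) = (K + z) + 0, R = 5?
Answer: -28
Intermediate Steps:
E(K, z) = K + z
k = -4 (k = -8 + (3 - 1)² = -8 + 2² = -8 + 4 = -4)
((((1 + 2) + 0) - 8) + E(R, 1))*(-24 + k) = ((((1 + 2) + 0) - 8) + (5 + 1))*(-24 - 4) = (((3 + 0) - 8) + 6)*(-28) = ((3 - 8) + 6)*(-28) = (-5 + 6)*(-28) = 1*(-28) = -28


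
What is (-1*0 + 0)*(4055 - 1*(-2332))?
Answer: 0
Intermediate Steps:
(-1*0 + 0)*(4055 - 1*(-2332)) = (0 + 0)*(4055 + 2332) = 0*6387 = 0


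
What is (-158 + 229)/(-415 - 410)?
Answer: -71/825 ≈ -0.086061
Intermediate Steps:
(-158 + 229)/(-415 - 410) = 71/(-825) = 71*(-1/825) = -71/825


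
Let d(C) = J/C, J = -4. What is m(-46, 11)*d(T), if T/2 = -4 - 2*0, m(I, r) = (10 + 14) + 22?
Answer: 23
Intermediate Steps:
m(I, r) = 46 (m(I, r) = 24 + 22 = 46)
T = -8 (T = 2*(-4 - 2*0) = 2*(-4 + 0) = 2*(-4) = -8)
d(C) = -4/C
m(-46, 11)*d(T) = 46*(-4/(-8)) = 46*(-4*(-1/8)) = 46*(1/2) = 23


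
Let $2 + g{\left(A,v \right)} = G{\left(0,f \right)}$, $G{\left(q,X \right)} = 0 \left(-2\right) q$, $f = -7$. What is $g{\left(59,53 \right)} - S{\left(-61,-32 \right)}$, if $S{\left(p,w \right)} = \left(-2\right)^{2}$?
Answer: $-6$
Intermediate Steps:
$S{\left(p,w \right)} = 4$
$G{\left(q,X \right)} = 0$ ($G{\left(q,X \right)} = 0 q = 0$)
$g{\left(A,v \right)} = -2$ ($g{\left(A,v \right)} = -2 + 0 = -2$)
$g{\left(59,53 \right)} - S{\left(-61,-32 \right)} = -2 - 4 = -6$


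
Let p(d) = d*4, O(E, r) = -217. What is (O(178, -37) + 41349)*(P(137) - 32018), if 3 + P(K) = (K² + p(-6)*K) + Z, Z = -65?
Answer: -682996860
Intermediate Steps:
p(d) = 4*d
P(K) = -68 + K² - 24*K (P(K) = -3 + ((K² + (4*(-6))*K) - 65) = -3 + ((K² - 24*K) - 65) = -3 + (-65 + K² - 24*K) = -68 + K² - 24*K)
(O(178, -37) + 41349)*(P(137) - 32018) = (-217 + 41349)*((-68 + 137² - 24*137) - 32018) = 41132*((-68 + 18769 - 3288) - 32018) = 41132*(15413 - 32018) = 41132*(-16605) = -682996860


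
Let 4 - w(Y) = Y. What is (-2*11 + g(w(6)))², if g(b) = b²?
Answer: 324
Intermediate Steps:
w(Y) = 4 - Y
(-2*11 + g(w(6)))² = (-2*11 + (4 - 1*6)²)² = (-22 + (4 - 6)²)² = (-22 + (-2)²)² = (-22 + 4)² = (-18)² = 324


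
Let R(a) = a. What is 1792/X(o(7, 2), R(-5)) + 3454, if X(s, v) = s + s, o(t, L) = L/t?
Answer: 6590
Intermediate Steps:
X(s, v) = 2*s
1792/X(o(7, 2), R(-5)) + 3454 = 1792/((2*(2/7))) + 3454 = 1792/(4/7) + 3454 = 1792*(7/4) + 3454 = 3136 + 3454 = 6590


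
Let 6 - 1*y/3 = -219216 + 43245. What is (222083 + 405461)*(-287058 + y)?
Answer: 151158405912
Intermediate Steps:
y = 527931 (y = 18 - 3*(-219216 + 43245) = 18 - 3*(-175971) = 18 + 527913 = 527931)
(222083 + 405461)*(-287058 + y) = (222083 + 405461)*(-287058 + 527931) = 627544*240873 = 151158405912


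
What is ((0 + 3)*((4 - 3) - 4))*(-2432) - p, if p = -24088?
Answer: 45976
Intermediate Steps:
((0 + 3)*((4 - 3) - 4))*(-2432) - p = ((0 + 3)*((4 - 3) - 4))*(-2432) - 1*(-24088) = (3*(1 - 4))*(-2432) + 24088 = (3*(-3))*(-2432) + 24088 = -9*(-2432) + 24088 = 21888 + 24088 = 45976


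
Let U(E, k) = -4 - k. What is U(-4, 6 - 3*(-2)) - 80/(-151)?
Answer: -2336/151 ≈ -15.470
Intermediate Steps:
U(-4, 6 - 3*(-2)) - 80/(-151) = (-4 - (6 - 3*(-2))) - 80/(-151) = (-4 - (6 + 6)) - 1/151*(-80) = (-4 - 1*12) + 80/151 = (-4 - 12) + 80/151 = -16 + 80/151 = -2336/151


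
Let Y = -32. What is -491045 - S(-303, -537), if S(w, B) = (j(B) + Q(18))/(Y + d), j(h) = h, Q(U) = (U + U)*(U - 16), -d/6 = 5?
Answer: -982105/2 ≈ -4.9105e+5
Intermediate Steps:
d = -30 (d = -6*5 = -30)
Q(U) = 2*U*(-16 + U) (Q(U) = (2*U)*(-16 + U) = 2*U*(-16 + U))
S(w, B) = -36/31 - B/62 (S(w, B) = (B + 2*18*(-16 + 18))/(-32 - 30) = (B + 2*18*2)/(-62) = (B + 72)*(-1/62) = (72 + B)*(-1/62) = -36/31 - B/62)
-491045 - S(-303, -537) = -491045 - (-36/31 - 1/62*(-537)) = -491045 - (-36/31 + 537/62) = -491045 - 1*15/2 = -491045 - 15/2 = -982105/2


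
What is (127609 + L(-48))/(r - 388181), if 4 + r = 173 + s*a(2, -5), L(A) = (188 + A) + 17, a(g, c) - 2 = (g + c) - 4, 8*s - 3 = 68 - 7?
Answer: -63883/194026 ≈ -0.32925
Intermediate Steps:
s = 8 (s = 3/8 + (68 - 7)/8 = 3/8 + (1/8)*61 = 3/8 + 61/8 = 8)
a(g, c) = -2 + c + g (a(g, c) = 2 + ((g + c) - 4) = 2 + ((c + g) - 4) = 2 + (-4 + c + g) = -2 + c + g)
L(A) = 205 + A
r = 129 (r = -4 + (173 + 8*(-2 - 5 + 2)) = -4 + (173 + 8*(-5)) = -4 + (173 - 40) = -4 + 133 = 129)
(127609 + L(-48))/(r - 388181) = (127609 + (205 - 48))/(129 - 388181) = (127609 + 157)/(-388052) = 127766*(-1/388052) = -63883/194026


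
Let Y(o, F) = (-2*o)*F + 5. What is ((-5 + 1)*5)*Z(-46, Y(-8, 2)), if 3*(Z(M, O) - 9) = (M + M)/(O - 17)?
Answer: -448/3 ≈ -149.33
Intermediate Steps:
Y(o, F) = 5 - 2*F*o (Y(o, F) = -2*F*o + 5 = 5 - 2*F*o)
Z(M, O) = 9 + 2*M/(3*(-17 + O)) (Z(M, O) = 9 + ((M + M)/(O - 17))/3 = 9 + ((2*M)/(-17 + O))/3 = 9 + (2*M/(-17 + O))/3 = 9 + 2*M/(3*(-17 + O)))
((-5 + 1)*5)*Z(-46, Y(-8, 2)) = ((-5 + 1)*5)*((-459 + 2*(-46) + 27*(5 - 2*2*(-8)))/(3*(-17 + (5 - 2*2*(-8))))) = (-4*5)*((-459 - 92 + 27*(5 + 32))/(3*(-17 + (5 + 32)))) = -20*(-459 - 92 + 27*37)/(3*(-17 + 37)) = -20*(-459 - 92 + 999)/(3*20) = -20*448/(3*20) = -20*112/15 = -448/3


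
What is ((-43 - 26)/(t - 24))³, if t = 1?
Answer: 27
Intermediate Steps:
((-43 - 26)/(t - 24))³ = ((-43 - 26)/(1 - 24))³ = (-69/(-23))³ = (-69*(-1/23))³ = 3³ = 27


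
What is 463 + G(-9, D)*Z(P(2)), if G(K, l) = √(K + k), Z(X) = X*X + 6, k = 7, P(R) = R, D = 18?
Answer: 463 + 10*I*√2 ≈ 463.0 + 14.142*I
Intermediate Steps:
Z(X) = 6 + X² (Z(X) = X² + 6 = 6 + X²)
G(K, l) = √(7 + K) (G(K, l) = √(K + 7) = √(7 + K))
463 + G(-9, D)*Z(P(2)) = 463 + √(7 - 9)*(6 + 2²) = 463 + √(-2)*(6 + 4) = 463 + (I*√2)*10 = 463 + 10*I*√2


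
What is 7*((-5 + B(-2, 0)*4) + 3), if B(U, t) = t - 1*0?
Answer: -14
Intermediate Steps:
B(U, t) = t (B(U, t) = t + 0 = t)
7*((-5 + B(-2, 0)*4) + 3) = 7*((-5 + 0*4) + 3) = 7*((-5 + 0) + 3) = 7*(-5 + 3) = 7*(-2) = -14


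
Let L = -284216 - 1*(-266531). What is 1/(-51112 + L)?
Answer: -1/68797 ≈ -1.4536e-5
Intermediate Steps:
L = -17685 (L = -284216 + 266531 = -17685)
1/(-51112 + L) = 1/(-51112 - 17685) = 1/(-68797) = -1/68797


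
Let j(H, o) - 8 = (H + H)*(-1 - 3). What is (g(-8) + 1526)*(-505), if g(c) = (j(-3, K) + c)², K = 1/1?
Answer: -1061510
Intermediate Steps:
K = 1
j(H, o) = 8 - 8*H (j(H, o) = 8 + (H + H)*(-1 - 3) = 8 + (2*H)*(-4) = 8 - 8*H)
g(c) = (32 + c)² (g(c) = ((8 - 8*(-3)) + c)² = ((8 + 24) + c)² = (32 + c)²)
(g(-8) + 1526)*(-505) = ((32 - 8)² + 1526)*(-505) = (24² + 1526)*(-505) = (576 + 1526)*(-505) = 2102*(-505) = -1061510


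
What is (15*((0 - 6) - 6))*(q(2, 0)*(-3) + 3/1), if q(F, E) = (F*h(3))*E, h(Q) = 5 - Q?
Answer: -540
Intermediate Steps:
q(F, E) = 2*E*F (q(F, E) = (F*(5 - 1*3))*E = (F*(5 - 3))*E = (F*2)*E = (2*F)*E = 2*E*F)
(15*((0 - 6) - 6))*(q(2, 0)*(-3) + 3/1) = (15*((0 - 6) - 6))*((2*0*2)*(-3) + 3/1) = (15*(-6 - 6))*(0*(-3) + 3*1) = (15*(-12))*(0 + 3) = -180*3 = -540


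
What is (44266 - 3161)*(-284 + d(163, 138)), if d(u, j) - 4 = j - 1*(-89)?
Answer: -2178565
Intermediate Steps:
d(u, j) = 93 + j (d(u, j) = 4 + (j - 1*(-89)) = 4 + (j + 89) = 4 + (89 + j) = 93 + j)
(44266 - 3161)*(-284 + d(163, 138)) = (44266 - 3161)*(-284 + (93 + 138)) = 41105*(-284 + 231) = 41105*(-53) = -2178565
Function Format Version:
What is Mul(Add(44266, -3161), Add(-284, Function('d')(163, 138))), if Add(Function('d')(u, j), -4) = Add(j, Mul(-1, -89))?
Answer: -2178565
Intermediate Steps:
Function('d')(u, j) = Add(93, j) (Function('d')(u, j) = Add(4, Add(j, Mul(-1, -89))) = Add(4, Add(j, 89)) = Add(4, Add(89, j)) = Add(93, j))
Mul(Add(44266, -3161), Add(-284, Function('d')(163, 138))) = Mul(Add(44266, -3161), Add(-284, Add(93, 138))) = Mul(41105, Add(-284, 231)) = Mul(41105, -53) = -2178565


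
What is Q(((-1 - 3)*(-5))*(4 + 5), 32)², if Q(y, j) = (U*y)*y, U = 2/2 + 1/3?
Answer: 1866240000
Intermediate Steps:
U = 4/3 (U = 2*(½) + 1*(⅓) = 1 + ⅓ = 4/3 ≈ 1.3333)
Q(y, j) = 4*y²/3 (Q(y, j) = (4*y/3)*y = 4*y²/3)
Q(((-1 - 3)*(-5))*(4 + 5), 32)² = (4*(((-1 - 3)*(-5))*(4 + 5))²/3)² = (4*(-4*(-5)*9)²/3)² = (4*(20*9)²/3)² = ((4/3)*180²)² = ((4/3)*32400)² = 43200² = 1866240000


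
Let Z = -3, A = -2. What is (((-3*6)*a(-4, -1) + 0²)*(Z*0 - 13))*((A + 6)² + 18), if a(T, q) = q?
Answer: -7956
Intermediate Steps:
(((-3*6)*a(-4, -1) + 0²)*(Z*0 - 13))*((A + 6)² + 18) = ((-3*6*(-1) + 0²)*(-3*0 - 13))*((-2 + 6)² + 18) = ((-18*(-1) + 0)*(0 - 13))*(4² + 18) = ((18 + 0)*(-13))*(16 + 18) = (18*(-13))*34 = -234*34 = -7956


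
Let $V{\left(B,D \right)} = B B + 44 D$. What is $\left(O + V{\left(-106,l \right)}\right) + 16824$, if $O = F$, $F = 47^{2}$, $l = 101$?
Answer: $34713$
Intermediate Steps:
$F = 2209$
$O = 2209$
$V{\left(B,D \right)} = B^{2} + 44 D$
$\left(O + V{\left(-106,l \right)}\right) + 16824 = \left(2209 + \left(\left(-106\right)^{2} + 44 \cdot 101\right)\right) + 16824 = \left(2209 + \left(11236 + 4444\right)\right) + 16824 = \left(2209 + 15680\right) + 16824 = 17889 + 16824 = 34713$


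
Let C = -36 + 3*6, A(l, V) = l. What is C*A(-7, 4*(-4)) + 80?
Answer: 206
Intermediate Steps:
C = -18 (C = -36 + 18 = -18)
C*A(-7, 4*(-4)) + 80 = -18*(-7) + 80 = 126 + 80 = 206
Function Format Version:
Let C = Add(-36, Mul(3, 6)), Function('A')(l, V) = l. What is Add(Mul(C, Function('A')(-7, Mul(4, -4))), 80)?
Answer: 206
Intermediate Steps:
C = -18 (C = Add(-36, 18) = -18)
Add(Mul(C, Function('A')(-7, Mul(4, -4))), 80) = Add(Mul(-18, -7), 80) = Add(126, 80) = 206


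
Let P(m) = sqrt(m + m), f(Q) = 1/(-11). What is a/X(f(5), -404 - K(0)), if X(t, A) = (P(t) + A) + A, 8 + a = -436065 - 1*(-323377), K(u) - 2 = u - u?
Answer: 503300336/3626393 + 56348*I*sqrt(22)/3626393 ≈ 138.79 + 0.072881*I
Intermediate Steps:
K(u) = 2 (K(u) = 2 + (u - u) = 2 + 0 = 2)
f(Q) = -1/11
P(m) = sqrt(2)*sqrt(m) (P(m) = sqrt(2*m) = sqrt(2)*sqrt(m))
a = -112696 (a = -8 + (-436065 - 1*(-323377)) = -8 + (-436065 + 323377) = -8 - 112688 = -112696)
X(t, A) = 2*A + sqrt(2)*sqrt(t) (X(t, A) = (sqrt(2)*sqrt(t) + A) + A = (A + sqrt(2)*sqrt(t)) + A = 2*A + sqrt(2)*sqrt(t))
a/X(f(5), -404 - K(0)) = -112696/(2*(-404 - 1*2) + sqrt(2)*sqrt(-1/11)) = -112696/(2*(-404 - 2) + sqrt(2)*(I*sqrt(11)/11)) = -112696/(2*(-406) + I*sqrt(22)/11) = -112696/(-812 + I*sqrt(22)/11)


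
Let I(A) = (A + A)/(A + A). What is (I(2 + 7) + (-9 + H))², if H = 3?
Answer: 25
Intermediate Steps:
I(A) = 1 (I(A) = (2*A)/((2*A)) = (2*A)*(1/(2*A)) = 1)
(I(2 + 7) + (-9 + H))² = (1 + (-9 + 3))² = (1 - 6)² = (-5)² = 25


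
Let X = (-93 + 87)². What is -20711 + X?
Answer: -20675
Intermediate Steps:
X = 36 (X = (-6)² = 36)
-20711 + X = -20711 + 36 = -20675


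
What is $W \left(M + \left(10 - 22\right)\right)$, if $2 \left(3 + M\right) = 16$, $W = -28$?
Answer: $196$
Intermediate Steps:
$M = 5$ ($M = -3 + \frac{1}{2} \cdot 16 = -3 + 8 = 5$)
$W \left(M + \left(10 - 22\right)\right) = - 28 \left(5 + \left(10 - 22\right)\right) = - 28 \left(5 - 12\right) = \left(-28\right) \left(-7\right) = 196$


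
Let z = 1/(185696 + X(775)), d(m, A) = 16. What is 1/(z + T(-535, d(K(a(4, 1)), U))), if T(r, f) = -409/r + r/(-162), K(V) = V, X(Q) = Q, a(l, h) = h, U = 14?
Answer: 1795715730/7303104907 ≈ 0.24588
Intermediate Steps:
T(r, f) = -409/r - r/162 (T(r, f) = -409/r + r*(-1/162) = -409/r - r/162)
z = 1/186471 (z = 1/(185696 + 775) = 1/186471 ≈ 5.3628e-6)
1/(z + T(-535, d(K(a(4, 1)), U))) = 1/(1/186471 + (-409/(-535) - 1/162*(-535))) = 1/(1/186471 + (-409*(-1/535) + 535/162)) = 1/(1/186471 + (409/535 + 535/162)) = 1/(1/186471 + 352483/86670) = 1/(7303104907/1795715730) = 1795715730/7303104907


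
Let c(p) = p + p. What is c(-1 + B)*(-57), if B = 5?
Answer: -456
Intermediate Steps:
c(p) = 2*p
c(-1 + B)*(-57) = (2*(-1 + 5))*(-57) = (2*4)*(-57) = 8*(-57) = -456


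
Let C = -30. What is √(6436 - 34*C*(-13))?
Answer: 2*I*√1706 ≈ 82.608*I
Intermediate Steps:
√(6436 - 34*C*(-13)) = √(6436 - 34*(-30)*(-13)) = √(6436 + 1020*(-13)) = √(6436 - 13260) = √(-6824) = 2*I*√1706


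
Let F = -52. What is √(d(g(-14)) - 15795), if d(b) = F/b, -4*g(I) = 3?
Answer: I*√141531/3 ≈ 125.4*I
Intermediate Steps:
g(I) = -¾ (g(I) = -¼*3 = -¾)
d(b) = -52/b
√(d(g(-14)) - 15795) = √(-52/(-¾) - 15795) = √(-52*(-4/3) - 15795) = √(208/3 - 15795) = √(-47177/3) = I*√141531/3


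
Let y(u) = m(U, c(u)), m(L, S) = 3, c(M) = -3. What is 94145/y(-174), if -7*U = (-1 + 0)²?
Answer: 94145/3 ≈ 31382.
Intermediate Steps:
U = -⅐ (U = -(-1 + 0)²/7 = -⅐*(-1)² = -⅐*1 = -⅐ ≈ -0.14286)
y(u) = 3
94145/y(-174) = 94145/3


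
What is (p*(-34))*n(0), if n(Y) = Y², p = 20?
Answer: 0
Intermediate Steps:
(p*(-34))*n(0) = (20*(-34))*0² = -680*0 = 0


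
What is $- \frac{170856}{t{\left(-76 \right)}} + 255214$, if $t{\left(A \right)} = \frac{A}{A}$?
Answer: $84358$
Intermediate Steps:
$t{\left(A \right)} = 1$
$- \frac{170856}{t{\left(-76 \right)}} + 255214 = - \frac{170856}{1} + 255214 = \left(-170856\right) 1 + 255214 = -170856 + 255214 = 84358$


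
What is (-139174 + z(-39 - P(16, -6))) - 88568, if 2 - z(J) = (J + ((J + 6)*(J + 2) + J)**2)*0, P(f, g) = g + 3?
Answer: -227740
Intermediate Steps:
P(f, g) = 3 + g
z(J) = 2 (z(J) = 2 - (J + ((J + 6)*(J + 2) + J)**2)*0 = 2 - (J + ((6 + J)*(2 + J) + J)**2)*0 = 2 - (J + ((2 + J)*(6 + J) + J)**2)*0 = 2 - (J + (J + (2 + J)*(6 + J))**2)*0 = 2 - 1*0 = 2 + 0 = 2)
(-139174 + z(-39 - P(16, -6))) - 88568 = (-139174 + 2) - 88568 = -139172 - 88568 = -227740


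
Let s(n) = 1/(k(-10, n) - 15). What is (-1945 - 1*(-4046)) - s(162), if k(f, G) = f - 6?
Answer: 65132/31 ≈ 2101.0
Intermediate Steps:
k(f, G) = -6 + f
s(n) = -1/31 (s(n) = 1/((-6 - 10) - 15) = 1/(-16 - 15) = 1/(-31) = -1/31)
(-1945 - 1*(-4046)) - s(162) = (-1945 - 1*(-4046)) - 1*(-1/31) = (-1945 + 4046) + 1/31 = 2101 + 1/31 = 65132/31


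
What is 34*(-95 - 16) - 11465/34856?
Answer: -131558009/34856 ≈ -3774.3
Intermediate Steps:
34*(-95 - 16) - 11465/34856 = 34*(-111) - 11465/34856 = -3774 - 1*11465/34856 = -3774 - 11465/34856 = -131558009/34856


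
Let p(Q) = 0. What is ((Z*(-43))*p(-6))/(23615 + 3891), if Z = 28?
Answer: 0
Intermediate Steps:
((Z*(-43))*p(-6))/(23615 + 3891) = ((28*(-43))*0)/(23615 + 3891) = -1204*0/27506 = 0*(1/27506) = 0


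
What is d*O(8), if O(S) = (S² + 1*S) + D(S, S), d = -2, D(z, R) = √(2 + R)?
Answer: -144 - 2*√10 ≈ -150.32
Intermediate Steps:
O(S) = S + S² + √(2 + S) (O(S) = (S² + 1*S) + √(2 + S) = (S² + S) + √(2 + S) = (S + S²) + √(2 + S) = S + S² + √(2 + S))
d*O(8) = -2*(8 + 8² + √(2 + 8)) = -2*(8 + 64 + √10) = -2*(72 + √10) = -144 - 2*√10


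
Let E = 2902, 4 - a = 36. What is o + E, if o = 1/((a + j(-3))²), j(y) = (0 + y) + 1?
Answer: 3354713/1156 ≈ 2902.0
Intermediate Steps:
a = -32 (a = 4 - 1*36 = 4 - 36 = -32)
j(y) = 1 + y (j(y) = y + 1 = 1 + y)
o = 1/1156 (o = 1/((-32 + (1 - 3))²) = 1/((-32 - 2)²) = 1/((-34)²) = 1/1156 ≈ 0.00086505)
o + E = 1/1156 + 2902 = 3354713/1156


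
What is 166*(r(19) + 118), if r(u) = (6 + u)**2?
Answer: 123338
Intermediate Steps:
166*(r(19) + 118) = 166*((6 + 19)**2 + 118) = 166*(25**2 + 118) = 166*(625 + 118) = 166*743 = 123338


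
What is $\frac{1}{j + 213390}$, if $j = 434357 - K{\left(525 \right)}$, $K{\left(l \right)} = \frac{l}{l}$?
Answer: $\frac{1}{647746} \approx 1.5438 \cdot 10^{-6}$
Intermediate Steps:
$K{\left(l \right)} = 1$
$j = 434356$ ($j = 434357 - 1 = 434356$)
$\frac{1}{j + 213390} = \frac{1}{434356 + 213390} = \frac{1}{647746}$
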